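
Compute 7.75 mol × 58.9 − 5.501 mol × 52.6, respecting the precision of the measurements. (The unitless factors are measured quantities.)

1.67 × 10² mol

7.75 × 58.9 = 456.475 → 456 mol (3 s.f., last digit at the 10^0 place).
5.501 × 52.6 = 289.3526 → 289 mol (3 s.f., last digit at the 10^0 place).
Difference: 167.1224 mol; keep the coarser place, 10^0.
Result: 1.67 × 10² mol.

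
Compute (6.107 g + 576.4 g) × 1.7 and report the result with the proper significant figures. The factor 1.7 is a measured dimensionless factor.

9.9 × 10² g

6.107 g + 576.4 g = 582.507 g; the sum is limited to 1 decimal place (4 s.f.).
Carrying full precision, 582.507 × 1.7 = 990.2619 g; 1.7 has 2 s.f., so the result keeps min(4, 2) = 2 s.f.
Rounded to 2 significant figures: 9.9 × 10² g.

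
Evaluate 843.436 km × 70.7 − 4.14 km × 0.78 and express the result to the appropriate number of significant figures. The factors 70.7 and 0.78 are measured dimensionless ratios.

843.436 × 70.7 = 59630.9252 → 5.96 × 10⁴ km (3 s.f., last digit at the 10^2 place).
4.14 × 0.78 = 3.2292 → 3.2 km (2 s.f., last digit at the 10^-1 place).
Difference: 59627.696 km; keep the coarser place, 10^2.
Result: 5.96 × 10⁴ km.

5.96 × 10⁴ km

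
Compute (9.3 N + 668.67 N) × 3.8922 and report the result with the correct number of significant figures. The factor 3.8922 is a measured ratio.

2639 N

9.3 N + 668.67 N = 677.97 N; the sum is limited to 1 decimal place (4 s.f.).
Carrying full precision, 677.97 × 3.8922 = 2638.794834 N; 3.8922 has 5 s.f., so the result keeps min(4, 5) = 4 s.f.
Rounded to 4 significant figures: 2639 N.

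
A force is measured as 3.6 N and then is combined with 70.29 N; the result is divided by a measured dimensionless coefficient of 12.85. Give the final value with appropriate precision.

5.75 N

3.6 N + 70.29 N = 73.89 N; the sum is limited to 1 decimal place (3 s.f.).
Carrying full precision, 73.89 ÷ 12.85 = 5.75019455253… N; 12.85 has 4 s.f., so the result keeps min(3, 4) = 3 s.f.
Rounded to 3 significant figures: 5.75 N.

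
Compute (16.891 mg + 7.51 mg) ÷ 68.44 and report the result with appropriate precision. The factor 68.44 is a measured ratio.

0.3565 mg

16.891 mg + 7.51 mg = 24.401 mg; the sum is limited to 2 decimal places (4 s.f.).
Carrying full precision, 24.401 ÷ 68.44 = 0.356531268264… mg; 68.44 has 4 s.f., so the result keeps min(4, 4) = 4 s.f.
Rounded to 4 significant figures: 0.3565 mg.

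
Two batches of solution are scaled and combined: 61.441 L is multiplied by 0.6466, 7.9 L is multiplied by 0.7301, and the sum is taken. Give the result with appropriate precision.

45.5 L

61.441 × 0.6466 = 39.7277506 → 39.73 L (4 s.f., last digit at the 10^-2 place).
7.9 × 0.7301 = 5.76779 → 5.8 L (2 s.f., last digit at the 10^-1 place).
Sum: 45.4955406 L; keep the coarser place, 10^-1.
Result: 45.5 L.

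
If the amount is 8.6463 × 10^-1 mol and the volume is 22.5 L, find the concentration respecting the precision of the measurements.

0.0384 mol/L

concentration = 8.6463 × 10^-1 mol ÷ 22.5 L = 0.038428 mol/L.
8.6463 × 10^-1 has 5 significant figures; 22.5 has 3.
Division/multiplication keeps the fewest: 3 significant figures.
Rounded: 0.0384 mol/L.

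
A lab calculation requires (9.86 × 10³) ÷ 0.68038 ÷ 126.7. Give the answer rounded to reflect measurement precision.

114

(9.86 × 10³) ÷ 0.68038 ÷ 126.7 = 114.379649443…
Multiplication/division keeps the fewest significant figures: 9.86 × 10³ → 3 s.f., 0.68038 → 5 s.f., 126.7 → 4 s.f.; limit is 3.
Rounded to 3 significant figures: 114.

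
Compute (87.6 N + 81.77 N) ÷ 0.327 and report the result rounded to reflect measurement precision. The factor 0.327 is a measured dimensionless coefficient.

518 N

87.6 N + 81.77 N = 169.37 N; the sum is limited to 1 decimal place (4 s.f.).
Carrying full precision, 169.37 ÷ 0.327 = 517.951070336… N; 0.327 has 3 s.f., so the result keeps min(4, 3) = 3 s.f.
Rounded to 3 significant figures: 518 N.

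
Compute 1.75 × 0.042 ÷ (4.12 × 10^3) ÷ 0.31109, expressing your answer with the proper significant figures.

5.7 × 10^-5

1.75 × 0.042 ÷ (4.12 × 10^3) ÷ 0.31109 = 0.0000573461243539…
Multiplication/division keeps the fewest significant figures: 1.75 → 3 s.f., 0.042 → 2 s.f., 4.12 × 10^3 → 3 s.f., 0.31109 → 5 s.f.; limit is 2.
Rounded to 2 significant figures: 5.7 × 10^-5.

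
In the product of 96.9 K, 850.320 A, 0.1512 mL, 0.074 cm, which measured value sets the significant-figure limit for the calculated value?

96.9 K → 3 s.f.; 850.320 A → 6 s.f.; 0.1512 mL → 4 s.f.; 0.074 cm → 2 s.f.
The fewest is 2 significant figures, from 0.074 cm.

0.074 cm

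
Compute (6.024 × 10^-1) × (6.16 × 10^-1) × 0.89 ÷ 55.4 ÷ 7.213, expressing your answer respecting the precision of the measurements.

8.3 × 10^-4

(6.024 × 10^-1) × (6.16 × 10^-1) × 0.89 ÷ 55.4 ÷ 7.213 = 0.000826475502265…
Multiplication/division keeps the fewest significant figures: 6.024 × 10^-1 → 4 s.f., 6.16 × 10^-1 → 3 s.f., 0.89 → 2 s.f., 55.4 → 3 s.f., 7.213 → 4 s.f.; limit is 2.
Rounded to 2 significant figures: 8.3 × 10^-4.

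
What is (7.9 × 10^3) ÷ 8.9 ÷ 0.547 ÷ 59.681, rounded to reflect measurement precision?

27

(7.9 × 10^3) ÷ 8.9 ÷ 0.547 ÷ 59.681 = 27.1902791842…
Multiplication/division keeps the fewest significant figures: 7.9 × 10^3 → 2 s.f., 8.9 → 2 s.f., 0.547 → 3 s.f., 59.681 → 5 s.f.; limit is 2.
Rounded to 2 significant figures: 27.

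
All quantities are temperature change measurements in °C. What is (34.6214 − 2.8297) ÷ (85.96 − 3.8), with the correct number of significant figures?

0.387

34.6214 − 2.8297 = 31.7917, limited to 4 d.p. → 6 s.f.; 85.96 − 3.8 = 82.16, limited to 1 d.p. → 3 s.f.
Carrying full precision, 31.7917 ÷ 82.16 = 0.386948636806…; keep min(6, 3) = 3 s.f.
Rounded to 3 significant figures: 0.387.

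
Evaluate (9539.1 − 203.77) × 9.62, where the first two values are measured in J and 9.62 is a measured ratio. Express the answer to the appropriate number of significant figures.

9539.1 J − 203.77 J = 9335.33 J; the difference is limited to 1 decimal place (5 s.f.).
Carrying full precision, 9335.33 × 9.62 = 89805.8746 J; 9.62 has 3 s.f., so the result keeps min(5, 3) = 3 s.f.
Rounded to 3 significant figures: 8.98 × 10⁴ J.

8.98 × 10⁴ J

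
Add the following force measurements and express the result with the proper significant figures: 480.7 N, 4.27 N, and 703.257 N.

1188.2 N

480.7 N + 4.27 N + 703.257 N = 1188.227 N.
Addition/subtraction keeps the fewest decimal places: 480.7 → 1 decimal place, 4.27 → 2 decimal places, 703.257 → 3 decimal places; limit is 1.
Rounded to 1 decimal place: 1188.2 N.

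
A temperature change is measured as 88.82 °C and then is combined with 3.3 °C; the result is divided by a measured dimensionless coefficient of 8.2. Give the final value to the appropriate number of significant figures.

88.82 °C + 3.3 °C = 92.12 °C; the sum is limited to 1 decimal place (3 s.f.).
Carrying full precision, 92.12 ÷ 8.2 = 11.2341463415… °C; 8.2 has 2 s.f., so the result keeps min(3, 2) = 2 s.f.
Rounded to 2 significant figures: 11 °C.

11 °C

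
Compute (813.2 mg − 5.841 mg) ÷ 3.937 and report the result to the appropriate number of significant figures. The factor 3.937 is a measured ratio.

813.2 mg − 5.841 mg = 807.359 mg; the difference is limited to 1 decimal place (4 s.f.).
Carrying full precision, 807.359 ÷ 3.937 = 205.069596139… mg; 3.937 has 4 s.f., so the result keeps min(4, 4) = 4 s.f.
Rounded to 4 significant figures: 205.1 mg.

205.1 mg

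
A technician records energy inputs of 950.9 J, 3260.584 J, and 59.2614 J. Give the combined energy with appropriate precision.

950.9 J + 3260.584 J + 59.2614 J = 4270.7454 J.
Addition/subtraction keeps the fewest decimal places: 950.9 → 1 decimal place, 3260.584 → 3 decimal places, 59.2614 → 4 decimal places; limit is 1.
Rounded to 1 decimal place: 4270.7 J.

4270.7 J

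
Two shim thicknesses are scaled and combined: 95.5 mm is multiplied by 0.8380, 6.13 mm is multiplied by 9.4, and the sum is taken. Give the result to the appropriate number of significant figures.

138 mm

95.5 × 0.8380 = 80.029 → 80.0 mm (3 s.f., last digit at the 10^-1 place).
6.13 × 9.4 = 57.622 → 58 mm (2 s.f., last digit at the 10^0 place).
Sum: 137.651 mm; keep the coarser place, 10^0.
Result: 138 mm.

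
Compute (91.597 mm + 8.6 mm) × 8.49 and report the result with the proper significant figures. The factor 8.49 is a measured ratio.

8.51 × 10² mm

91.597 mm + 8.6 mm = 100.197 mm; the sum is limited to 1 decimal place (4 s.f.).
Carrying full precision, 100.197 × 8.49 = 850.67253 mm; 8.49 has 3 s.f., so the result keeps min(4, 3) = 3 s.f.
Rounded to 3 significant figures: 8.51 × 10² mm.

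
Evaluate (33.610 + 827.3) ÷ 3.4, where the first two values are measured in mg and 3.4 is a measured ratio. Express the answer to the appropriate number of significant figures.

33.610 mg + 827.3 mg = 860.910 mg; the sum is limited to 1 decimal place (4 s.f.).
Carrying full precision, 860.910 ÷ 3.4 = 253.208823529… mg; 3.4 has 2 s.f., so the result keeps min(4, 2) = 2 s.f.
Rounded to 2 significant figures: 2.5 × 10^2 mg.

2.5 × 10^2 mg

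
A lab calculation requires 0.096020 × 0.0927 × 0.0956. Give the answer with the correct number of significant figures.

8.51 × 10⁻⁴

0.096020 × 0.0927 × 0.0956 = 0.0008509407624
Multiplication/division keeps the fewest significant figures: 0.096020 → 5 s.f., 0.0927 → 3 s.f., 0.0956 → 3 s.f.; limit is 3.
Rounded to 3 significant figures: 8.51 × 10⁻⁴.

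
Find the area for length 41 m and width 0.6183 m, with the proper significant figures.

25 m²

area = 41 m × 0.6183 m = 25.3503 m².
41 has 2 significant figures; 0.6183 has 4.
Division/multiplication keeps the fewest: 2 significant figures.
Rounded: 25 m².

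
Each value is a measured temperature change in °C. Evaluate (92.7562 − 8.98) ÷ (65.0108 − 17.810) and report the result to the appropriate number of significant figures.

92.7562 − 8.98 = 83.7762, limited to 2 d.p. → 4 s.f.; 65.0108 − 17.810 = 47.2008, limited to 3 d.p. → 5 s.f.
Carrying full precision, 83.7762 ÷ 47.2008 = 1.77488940865…; keep min(4, 5) = 4 s.f.
Rounded to 4 significant figures: 1.775.

1.775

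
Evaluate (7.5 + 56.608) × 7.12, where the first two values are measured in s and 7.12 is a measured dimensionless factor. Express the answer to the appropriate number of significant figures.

456 s

7.5 s + 56.608 s = 64.108 s; the sum is limited to 1 decimal place (3 s.f.).
Carrying full precision, 64.108 × 7.12 = 456.44896 s; 7.12 has 3 s.f., so the result keeps min(3, 3) = 3 s.f.
Rounded to 3 significant figures: 456 s.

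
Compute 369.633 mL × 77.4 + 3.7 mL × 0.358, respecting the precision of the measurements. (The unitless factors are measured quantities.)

369.633 × 77.4 = 28609.5942 → 2.86 × 10^4 mL (3 s.f., last digit at the 10^2 place).
3.7 × 0.358 = 1.3246 → 1.3 mL (2 s.f., last digit at the 10^-1 place).
Sum: 28610.9188 mL; keep the coarser place, 10^2.
Result: 2.86 × 10^4 mL.

2.86 × 10^4 mL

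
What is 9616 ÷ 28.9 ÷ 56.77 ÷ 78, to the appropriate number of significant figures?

9616 ÷ 28.9 ÷ 56.77 ÷ 78 = 0.0751420631188…
Multiplication/division keeps the fewest significant figures: 9616 → 4 s.f., 28.9 → 3 s.f., 56.77 → 4 s.f., 78 → 2 s.f.; limit is 2.
Rounded to 2 significant figures: 0.075.

0.075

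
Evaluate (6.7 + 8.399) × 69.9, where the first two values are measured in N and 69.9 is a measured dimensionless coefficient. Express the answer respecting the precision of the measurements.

1.06 × 10³ N

6.7 N + 8.399 N = 15.099 N; the sum is limited to 1 decimal place (3 s.f.).
Carrying full precision, 15.099 × 69.9 = 1055.4201 N; 69.9 has 3 s.f., so the result keeps min(3, 3) = 3 s.f.
Rounded to 3 significant figures: 1.06 × 10³ N.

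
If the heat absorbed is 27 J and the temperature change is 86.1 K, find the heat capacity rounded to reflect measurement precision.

0.31 J/K

heat capacity = 27 J ÷ 86.1 K = 0.313588850174… J/K.
27 has 2 significant figures; 86.1 has 3.
Division/multiplication keeps the fewest: 2 significant figures.
Rounded: 0.31 J/K.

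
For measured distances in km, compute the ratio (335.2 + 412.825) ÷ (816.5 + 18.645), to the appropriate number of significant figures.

335.2 + 412.825 = 748.025, limited to 1 d.p. → 4 s.f.; 816.5 + 18.645 = 835.145, limited to 1 d.p. → 4 s.f.
Carrying full precision, 748.025 ÷ 835.145 = 0.895682785624…; keep min(4, 4) = 4 s.f.
Rounded to 4 significant figures: 0.8957.

0.8957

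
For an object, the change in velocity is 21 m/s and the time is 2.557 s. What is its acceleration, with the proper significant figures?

acceleration = 21 m/s ÷ 2.557 s = 8.2127493156… m/s².
21 has 2 significant figures; 2.557 has 4.
Division/multiplication keeps the fewest: 2 significant figures.
Rounded: 8.2 m/s².

8.2 m/s²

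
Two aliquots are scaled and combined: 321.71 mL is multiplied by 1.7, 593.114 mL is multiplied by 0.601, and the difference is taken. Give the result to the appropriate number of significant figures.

321.71 × 1.7 = 546.907 → 5.5 × 10² mL (2 s.f., last digit at the 10^1 place).
593.114 × 0.601 = 356.461514 → 356 mL (3 s.f., last digit at the 10^0 place).
Difference: 190.445486 mL; keep the coarser place, 10^1.
Result: 1.9 × 10² mL.

1.9 × 10² mL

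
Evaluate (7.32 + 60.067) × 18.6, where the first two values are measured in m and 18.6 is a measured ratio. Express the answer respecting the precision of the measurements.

7.32 m + 60.067 m = 67.387 m; the sum is limited to 2 decimal places (4 s.f.).
Carrying full precision, 67.387 × 18.6 = 1253.3982 m; 18.6 has 3 s.f., so the result keeps min(4, 3) = 3 s.f.
Rounded to 3 significant figures: 1.25 × 10³ m.

1.25 × 10³ m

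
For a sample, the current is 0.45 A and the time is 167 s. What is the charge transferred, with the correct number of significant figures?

charge transferred = 0.45 A × 167 s = 75.15 C.
0.45 has 2 significant figures; 167 has 3.
Division/multiplication keeps the fewest: 2 significant figures.
Rounded: 75 C.

75 C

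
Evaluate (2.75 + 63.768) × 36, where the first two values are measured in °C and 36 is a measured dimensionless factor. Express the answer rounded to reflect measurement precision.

2.75 °C + 63.768 °C = 66.518 °C; the sum is limited to 2 decimal places (4 s.f.).
Carrying full precision, 66.518 × 36 = 2394.648 °C; 36 has 2 s.f., so the result keeps min(4, 2) = 2 s.f.
Rounded to 2 significant figures: 2.4 × 10³ °C.

2.4 × 10³ °C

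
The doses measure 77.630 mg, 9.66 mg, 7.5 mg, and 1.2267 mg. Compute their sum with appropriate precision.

77.630 mg + 9.66 mg + 7.5 mg + 1.2267 mg = 96.0167 mg.
Addition/subtraction keeps the fewest decimal places: 77.630 → 3 decimal places, 9.66 → 2 decimal places, 7.5 → 1 decimal place, 1.2267 → 4 decimal places; limit is 1.
Rounded to 1 decimal place: 96.0 mg.

96.0 mg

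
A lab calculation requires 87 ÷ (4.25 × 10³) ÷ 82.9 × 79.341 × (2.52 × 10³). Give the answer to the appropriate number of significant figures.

49

87 ÷ (4.25 × 10³) ÷ 82.9 × 79.341 × (2.52 × 10³) = 49.3712363301…
Multiplication/division keeps the fewest significant figures: 87 → 2 s.f., 4.25 × 10³ → 3 s.f., 82.9 → 3 s.f., 79.341 → 5 s.f., 2.52 × 10³ → 3 s.f.; limit is 2.
Rounded to 2 significant figures: 49.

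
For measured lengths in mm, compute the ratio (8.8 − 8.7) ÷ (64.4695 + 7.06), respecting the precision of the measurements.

1 × 10^-3

8.8 − 8.7 = 0.1, limited to 1 d.p. → 1 s.f.; 64.4695 + 7.06 = 71.5295, limited to 2 d.p. → 4 s.f.
Carrying full precision, 0.1 ÷ 71.5295 = 0.00139802459125…; keep min(1, 4) = 1 s.f.
Rounded to 1 significant figure: 1 × 10^-3.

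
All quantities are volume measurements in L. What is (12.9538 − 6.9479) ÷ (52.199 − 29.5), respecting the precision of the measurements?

12.9538 − 6.9479 = 6.0059, limited to 4 d.p. → 5 s.f.; 52.199 − 29.5 = 22.699, limited to 1 d.p. → 3 s.f.
Carrying full precision, 6.0059 ÷ 22.699 = 0.264588748403…; keep min(5, 3) = 3 s.f.
Rounded to 3 significant figures: 0.265.

0.265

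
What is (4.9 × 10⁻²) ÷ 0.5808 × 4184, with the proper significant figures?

(4.9 × 10⁻²) ÷ 0.5808 × 4184 = 352.988980716…
Multiplication/division keeps the fewest significant figures: 4.9 × 10⁻² → 2 s.f., 0.5808 → 4 s.f., 4184 → 4 s.f.; limit is 2.
Rounded to 2 significant figures: 3.5 × 10².

3.5 × 10²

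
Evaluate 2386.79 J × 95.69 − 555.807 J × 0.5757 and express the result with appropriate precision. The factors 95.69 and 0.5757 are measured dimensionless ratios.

2386.79 × 95.69 = 228391.9351 → 2.284 × 10^5 J (4 s.f., last digit at the 10^2 place).
555.807 × 0.5757 = 319.9780899 → 320.0 J (4 s.f., last digit at the 10^-1 place).
Difference: 228071.95701… J; keep the coarser place, 10^2.
Result: 2.281 × 10^5 J.

2.281 × 10^5 J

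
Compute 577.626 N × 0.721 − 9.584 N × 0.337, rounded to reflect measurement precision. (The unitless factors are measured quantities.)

413 N

577.626 × 0.721 = 416.468346 → 416 N (3 s.f., last digit at the 10^0 place).
9.584 × 0.337 = 3.229808 → 3.23 N (3 s.f., last digit at the 10^-2 place).
Difference: 413.238538 N; keep the coarser place, 10^0.
Result: 413 N.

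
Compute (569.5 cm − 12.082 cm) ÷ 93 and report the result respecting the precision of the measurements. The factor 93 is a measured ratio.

569.5 cm − 12.082 cm = 557.418 cm; the difference is limited to 1 decimal place (4 s.f.).
Carrying full precision, 557.418 ÷ 93 = 5.99374193548… cm; 93 has 2 s.f., so the result keeps min(4, 2) = 2 s.f.
Rounded to 2 significant figures: 6.0 cm.

6.0 cm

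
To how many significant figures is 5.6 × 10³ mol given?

2

5.6 × 10³: in scientific notation every digit of the coefficient is significant.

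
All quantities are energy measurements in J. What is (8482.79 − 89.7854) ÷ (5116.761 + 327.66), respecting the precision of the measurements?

1.54158

8482.79 − 89.7854 = 8393.0046, limited to 2 d.p. → 6 s.f.; 5116.761 + 327.66 = 5444.421, limited to 2 d.p. → 6 s.f.
Carrying full precision, 8393.0046 ÷ 5444.421 = 1.5415789117…; keep min(6, 6) = 6 s.f.
Rounded to 6 significant figures: 1.54158.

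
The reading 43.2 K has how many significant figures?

43.2: every digit is nonzero and significant.

3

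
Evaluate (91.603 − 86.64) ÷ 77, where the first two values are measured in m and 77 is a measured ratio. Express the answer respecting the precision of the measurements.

91.603 m − 86.64 m = 4.963 m; the difference is limited to 2 decimal places (3 s.f.).
Carrying full precision, 4.963 ÷ 77 = 0.0644545454545… m; 77 has 2 s.f., so the result keeps min(3, 2) = 2 s.f.
Rounded to 2 significant figures: 0.064 m.

0.064 m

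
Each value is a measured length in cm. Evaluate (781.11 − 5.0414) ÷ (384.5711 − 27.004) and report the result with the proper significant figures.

781.11 − 5.0414 = 776.0686, limited to 2 d.p. → 5 s.f.; 384.5711 − 27.004 = 357.5671, limited to 3 d.p. → 6 s.f.
Carrying full precision, 776.0686 ÷ 357.5671 = 2.17041388875…; keep min(5, 6) = 5 s.f.
Rounded to 5 significant figures: 2.1704.

2.1704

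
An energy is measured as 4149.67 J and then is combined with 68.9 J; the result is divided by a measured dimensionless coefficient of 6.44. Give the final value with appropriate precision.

655 J

4149.67 J + 68.9 J = 4218.57 J; the sum is limited to 1 decimal place (5 s.f.).
Carrying full precision, 4218.57 ÷ 6.44 = 655.057453416… J; 6.44 has 3 s.f., so the result keeps min(5, 3) = 3 s.f.
Rounded to 3 significant figures: 655 J.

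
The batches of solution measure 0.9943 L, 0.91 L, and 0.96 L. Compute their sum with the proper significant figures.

2.86 L

0.9943 L + 0.91 L + 0.96 L = 2.8643 L.
Addition/subtraction keeps the fewest decimal places: 0.9943 → 4 decimal places, 0.91 → 2 decimal places, 0.96 → 2 decimal places; limit is 2.
Rounded to 2 decimal places: 2.86 L.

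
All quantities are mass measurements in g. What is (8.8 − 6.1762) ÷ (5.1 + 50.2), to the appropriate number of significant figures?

8.8 − 6.1762 = 2.6238, limited to 1 d.p. → 2 s.f.; 5.1 + 50.2 = 55.3, limited to 1 d.p. → 3 s.f.
Carrying full precision, 2.6238 ÷ 55.3 = 0.0474466546112…; keep min(2, 3) = 2 s.f.
Rounded to 2 significant figures: 0.047.

0.047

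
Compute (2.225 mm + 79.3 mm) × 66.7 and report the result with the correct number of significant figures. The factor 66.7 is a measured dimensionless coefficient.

2.225 mm + 79.3 mm = 81.525 mm; the sum is limited to 1 decimal place (3 s.f.).
Carrying full precision, 81.525 × 66.7 = 5437.7175 mm; 66.7 has 3 s.f., so the result keeps min(3, 3) = 3 s.f.
Rounded to 3 significant figures: 5.44 × 10³ mm.

5.44 × 10³ mm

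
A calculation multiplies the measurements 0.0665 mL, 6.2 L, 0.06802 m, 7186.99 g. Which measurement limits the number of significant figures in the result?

6.2 L

0.0665 mL → 3 s.f.; 6.2 L → 2 s.f.; 0.06802 m → 4 s.f.; 7186.99 g → 6 s.f.
The fewest is 2 significant figures, from 6.2 L.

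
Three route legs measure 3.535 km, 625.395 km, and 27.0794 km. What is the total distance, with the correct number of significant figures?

656.009 km

3.535 km + 625.395 km + 27.0794 km = 656.0094 km.
Addition/subtraction keeps the fewest decimal places: 3.535 → 3 decimal places, 625.395 → 3 decimal places, 27.0794 → 4 decimal places; limit is 3.
Rounded to 3 decimal places: 656.009 km.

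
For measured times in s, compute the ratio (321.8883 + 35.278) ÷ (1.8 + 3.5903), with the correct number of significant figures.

66

321.8883 + 35.278 = 357.1663, limited to 3 d.p. → 6 s.f.; 1.8 + 3.5903 = 5.3903, limited to 1 d.p. → 2 s.f.
Carrying full precision, 357.1663 ÷ 5.3903 = 66.2609316736…; keep min(6, 2) = 2 s.f.
Rounded to 2 significant figures: 66.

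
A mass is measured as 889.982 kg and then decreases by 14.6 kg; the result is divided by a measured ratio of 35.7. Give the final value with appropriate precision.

889.982 kg − 14.6 kg = 875.382 kg; the difference is limited to 1 decimal place (4 s.f.).
Carrying full precision, 875.382 ÷ 35.7 = 24.5205042017… kg; 35.7 has 3 s.f., so the result keeps min(4, 3) = 3 s.f.
Rounded to 3 significant figures: 24.5 kg.

24.5 kg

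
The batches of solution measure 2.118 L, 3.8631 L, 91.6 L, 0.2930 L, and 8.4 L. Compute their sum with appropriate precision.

2.118 L + 3.8631 L + 91.6 L + 0.2930 L + 8.4 L = 106.2741 L.
Addition/subtraction keeps the fewest decimal places: 2.118 → 3 decimal places, 3.8631 → 4 decimal places, 91.6 → 1 decimal place, 0.2930 → 4 decimal places, 8.4 → 1 decimal place; limit is 1.
Rounded to 1 decimal place: 106.3 L.

106.3 L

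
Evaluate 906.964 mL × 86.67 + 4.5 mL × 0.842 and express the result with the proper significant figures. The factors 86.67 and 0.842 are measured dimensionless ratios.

7.861 × 10^4 mL

906.964 × 86.67 = 78606.56988 → 7.861 × 10^4 mL (4 s.f., last digit at the 10^1 place).
4.5 × 0.842 = 3.789 → 3.8 mL (2 s.f., last digit at the 10^-1 place).
Sum: 78610.35888 mL; keep the coarser place, 10^1.
Result: 7.861 × 10^4 mL.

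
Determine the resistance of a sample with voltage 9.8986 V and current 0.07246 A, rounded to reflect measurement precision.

resistance = 9.8986 V ÷ 0.07246 A = 136.607783605… Ω.
9.8986 has 5 significant figures; 0.07246 has 4.
Division/multiplication keeps the fewest: 4 significant figures.
Rounded: 136.6 Ω.

136.6 Ω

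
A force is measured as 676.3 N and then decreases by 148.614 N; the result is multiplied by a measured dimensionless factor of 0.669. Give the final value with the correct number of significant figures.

353 N

676.3 N − 148.614 N = 527.686 N; the difference is limited to 1 decimal place (4 s.f.).
Carrying full precision, 527.686 × 0.669 = 353.021934 N; 0.669 has 3 s.f., so the result keeps min(4, 3) = 3 s.f.
Rounded to 3 significant figures: 353 N.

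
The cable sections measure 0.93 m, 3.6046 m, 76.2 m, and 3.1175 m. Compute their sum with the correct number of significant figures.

83.9 m

0.93 m + 3.6046 m + 76.2 m + 3.1175 m = 83.8521 m.
Addition/subtraction keeps the fewest decimal places: 0.93 → 2 decimal places, 3.6046 → 4 decimal places, 76.2 → 1 decimal place, 3.1175 → 4 decimal places; limit is 1.
Rounded to 1 decimal place: 83.9 m.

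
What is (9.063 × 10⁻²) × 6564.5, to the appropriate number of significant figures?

(9.063 × 10⁻²) × 6564.5 = 594.940635
Multiplication/division keeps the fewest significant figures: 9.063 × 10⁻² → 4 s.f., 6564.5 → 5 s.f.; limit is 4.
Rounded to 4 significant figures: 594.9.

594.9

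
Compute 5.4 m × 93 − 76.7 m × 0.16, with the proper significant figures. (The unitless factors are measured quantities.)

4.9 × 10² m

5.4 × 93 = 502.2 → 5.0 × 10² m (2 s.f., last digit at the 10^1 place).
76.7 × 0.16 = 12.272 → 12 m (2 s.f., last digit at the 10^0 place).
Difference: 489.928 m; keep the coarser place, 10^1.
Result: 4.9 × 10² m.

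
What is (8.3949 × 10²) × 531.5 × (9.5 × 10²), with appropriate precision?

4.2 × 10⁸

(8.3949 × 10²) × 531.5 × (9.5 × 10²) = 423879488.25
Multiplication/division keeps the fewest significant figures: 8.3949 × 10² → 5 s.f., 531.5 → 4 s.f., 9.5 × 10² → 2 s.f.; limit is 2.
Rounded to 2 significant figures: 4.2 × 10⁸.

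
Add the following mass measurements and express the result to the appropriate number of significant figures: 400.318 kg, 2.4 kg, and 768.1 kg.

400.318 kg + 2.4 kg + 768.1 kg = 1170.818 kg.
Addition/subtraction keeps the fewest decimal places: 400.318 → 3 decimal places, 2.4 → 1 decimal place, 768.1 → 1 decimal place; limit is 1.
Rounded to 1 decimal place: 1170.8 kg.

1170.8 kg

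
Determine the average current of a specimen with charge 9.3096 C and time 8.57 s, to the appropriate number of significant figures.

1.09 A

average current = 9.3096 C ÷ 8.57 s = 1.08630105018… A.
9.3096 has 5 significant figures; 8.57 has 3.
Division/multiplication keeps the fewest: 3 significant figures.
Rounded: 1.09 A.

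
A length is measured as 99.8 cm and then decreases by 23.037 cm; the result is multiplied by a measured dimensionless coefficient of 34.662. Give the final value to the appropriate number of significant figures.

99.8 cm − 23.037 cm = 76.763 cm; the difference is limited to 1 decimal place (3 s.f.).
Carrying full precision, 76.763 × 34.662 = 2660.759106 cm; 34.662 has 5 s.f., so the result keeps min(3, 5) = 3 s.f.
Rounded to 3 significant figures: 2.66 × 10³ cm.

2.66 × 10³ cm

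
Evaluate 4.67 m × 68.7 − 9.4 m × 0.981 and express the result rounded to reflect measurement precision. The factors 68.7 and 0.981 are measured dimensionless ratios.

312 m

4.67 × 68.7 = 320.829 → 321 m (3 s.f., last digit at the 10^0 place).
9.4 × 0.981 = 9.2214 → 9.2 m (2 s.f., last digit at the 10^-1 place).
Difference: 311.6076 m; keep the coarser place, 10^0.
Result: 312 m.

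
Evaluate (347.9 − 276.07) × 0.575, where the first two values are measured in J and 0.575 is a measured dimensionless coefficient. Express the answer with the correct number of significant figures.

347.9 J − 276.07 J = 71.83 J; the difference is limited to 1 decimal place (3 s.f.).
Carrying full precision, 71.83 × 0.575 = 41.30225 J; 0.575 has 3 s.f., so the result keeps min(3, 3) = 3 s.f.
Rounded to 3 significant figures: 41.3 J.

41.3 J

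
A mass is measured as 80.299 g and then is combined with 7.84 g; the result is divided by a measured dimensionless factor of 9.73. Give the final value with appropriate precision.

80.299 g + 7.84 g = 88.139 g; the sum is limited to 2 decimal places (4 s.f.).
Carrying full precision, 88.139 ÷ 9.73 = 9.05847893114… g; 9.73 has 3 s.f., so the result keeps min(4, 3) = 3 s.f.
Rounded to 3 significant figures: 9.06 g.

9.06 g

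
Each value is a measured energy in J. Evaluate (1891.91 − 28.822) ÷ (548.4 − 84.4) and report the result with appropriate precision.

1891.91 − 28.822 = 1863.088, limited to 2 d.p. → 6 s.f.; 548.4 − 84.4 = 464.0, limited to 1 d.p. → 4 s.f.
Carrying full precision, 1863.088 ÷ 464.0 = 4.01527586207…; keep min(6, 4) = 4 s.f.
Rounded to 4 significant figures: 4.015.

4.015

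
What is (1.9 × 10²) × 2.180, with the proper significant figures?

4.1 × 10²

(1.9 × 10²) × 2.180 = 414.2
Multiplication/division keeps the fewest significant figures: 1.9 × 10² → 2 s.f., 2.180 → 4 s.f.; limit is 2.
Rounded to 2 significant figures: 4.1 × 10².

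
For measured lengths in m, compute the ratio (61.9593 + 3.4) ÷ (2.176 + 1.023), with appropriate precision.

61.9593 + 3.4 = 65.3593, limited to 1 d.p. → 3 s.f.; 2.176 + 1.023 = 3.199, limited to 3 d.p. → 4 s.f.
Carrying full precision, 65.3593 ÷ 3.199 = 20.4311659894…; keep min(3, 4) = 3 s.f.
Rounded to 3 significant figures: 20.4.

20.4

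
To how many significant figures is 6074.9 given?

5

6074.9: zeros between nonzero digits are significant.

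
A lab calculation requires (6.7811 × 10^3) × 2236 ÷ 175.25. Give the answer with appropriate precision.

8.652 × 10^4

(6.7811 × 10^3) × 2236 ÷ 175.25 = 86519.4841655…
Multiplication/division keeps the fewest significant figures: 6.7811 × 10^3 → 5 s.f., 2236 → 4 s.f., 175.25 → 5 s.f.; limit is 4.
Rounded to 4 significant figures: 8.652 × 10^4.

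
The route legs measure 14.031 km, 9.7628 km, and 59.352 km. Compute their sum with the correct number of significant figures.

83.146 km

14.031 km + 9.7628 km + 59.352 km = 83.1458 km.
Addition/subtraction keeps the fewest decimal places: 14.031 → 3 decimal places, 9.7628 → 4 decimal places, 59.352 → 3 decimal places; limit is 3.
Rounded to 3 decimal places: 83.146 km.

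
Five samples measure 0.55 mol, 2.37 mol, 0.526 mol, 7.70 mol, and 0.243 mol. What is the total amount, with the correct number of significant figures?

11.39 mol

0.55 mol + 2.37 mol + 0.526 mol + 7.70 mol + 0.243 mol = 11.389 mol.
Addition/subtraction keeps the fewest decimal places: 0.55 → 2 decimal places, 2.37 → 2 decimal places, 0.526 → 3 decimal places, 7.70 → 2 decimal places, 0.243 → 3 decimal places; limit is 2.
Rounded to 2 decimal places: 11.39 mol.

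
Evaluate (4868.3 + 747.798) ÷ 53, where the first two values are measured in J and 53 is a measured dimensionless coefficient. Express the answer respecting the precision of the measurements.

4868.3 J + 747.798 J = 5616.098 J; the sum is limited to 1 decimal place (5 s.f.).
Carrying full precision, 5616.098 ÷ 53 = 105.964113208… J; 53 has 2 s.f., so the result keeps min(5, 2) = 2 s.f.
Rounded to 2 significant figures: 1.1 × 10² J.

1.1 × 10² J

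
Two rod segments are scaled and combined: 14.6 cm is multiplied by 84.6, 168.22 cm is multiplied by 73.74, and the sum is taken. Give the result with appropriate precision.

1.364 × 10^4 cm

14.6 × 84.6 = 1235.16 → 1.24 × 10^3 cm (3 s.f., last digit at the 10^1 place).
168.22 × 73.74 = 12404.5428 → 1.240 × 10^4 cm (4 s.f., last digit at the 10^1 place).
Sum: 13639.7028 cm; keep the coarser place, 10^1.
Result: 1.364 × 10^4 cm.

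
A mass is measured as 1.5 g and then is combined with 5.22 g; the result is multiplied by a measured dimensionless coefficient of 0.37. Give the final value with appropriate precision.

2.5 g

1.5 g + 5.22 g = 6.72 g; the sum is limited to 1 decimal place (2 s.f.).
Carrying full precision, 6.72 × 0.37 = 2.4864 g; 0.37 has 2 s.f., so the result keeps min(2, 2) = 2 s.f.
Rounded to 2 significant figures: 2.5 g.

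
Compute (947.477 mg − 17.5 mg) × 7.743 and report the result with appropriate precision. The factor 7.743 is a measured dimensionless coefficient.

947.477 mg − 17.5 mg = 929.977 mg; the difference is limited to 1 decimal place (4 s.f.).
Carrying full precision, 929.977 × 7.743 = 7200.811911 mg; 7.743 has 4 s.f., so the result keeps min(4, 4) = 4 s.f.
Rounded to 4 significant figures: 7201 mg.

7201 mg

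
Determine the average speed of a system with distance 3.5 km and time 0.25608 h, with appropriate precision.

average speed = 3.5 km ÷ 0.25608 h = 13.6676038738… km/h.
3.5 has 2 significant figures; 0.25608 has 5.
Division/multiplication keeps the fewest: 2 significant figures.
Rounded: 14 km/h.

14 km/h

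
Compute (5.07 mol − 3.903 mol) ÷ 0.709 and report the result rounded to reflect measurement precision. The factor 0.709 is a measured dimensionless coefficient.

5.07 mol − 3.903 mol = 1.167 mol; the difference is limited to 2 decimal places (3 s.f.).
Carrying full precision, 1.167 ÷ 0.709 = 1.64598025388… mol; 0.709 has 3 s.f., so the result keeps min(3, 3) = 3 s.f.
Rounded to 3 significant figures: 1.65 mol.

1.65 mol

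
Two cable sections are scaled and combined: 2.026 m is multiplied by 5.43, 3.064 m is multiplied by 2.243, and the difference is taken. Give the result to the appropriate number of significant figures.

4.1 m

2.026 × 5.43 = 11.00118 → 11.0 m (3 s.f., last digit at the 10^-1 place).
3.064 × 2.243 = 6.872552 → 6.873 m (4 s.f., last digit at the 10^-3 place).
Difference: 4.128628 m; keep the coarser place, 10^-1.
Result: 4.1 m.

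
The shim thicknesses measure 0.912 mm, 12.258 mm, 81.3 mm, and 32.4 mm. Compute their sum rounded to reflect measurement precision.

126.9 mm

0.912 mm + 12.258 mm + 81.3 mm + 32.4 mm = 126.870 mm.
Addition/subtraction keeps the fewest decimal places: 0.912 → 3 decimal places, 12.258 → 3 decimal places, 81.3 → 1 decimal place, 32.4 → 1 decimal place; limit is 1.
Rounded to 1 decimal place: 126.9 mm.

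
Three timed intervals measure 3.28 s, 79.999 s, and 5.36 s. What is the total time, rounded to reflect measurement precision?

88.64 s

3.28 s + 79.999 s + 5.36 s = 88.639 s.
Addition/subtraction keeps the fewest decimal places: 3.28 → 2 decimal places, 79.999 → 3 decimal places, 5.36 → 2 decimal places; limit is 2.
Rounded to 2 decimal places: 88.64 s.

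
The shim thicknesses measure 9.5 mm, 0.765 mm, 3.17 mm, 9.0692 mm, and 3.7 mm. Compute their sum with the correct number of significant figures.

26.2 mm

9.5 mm + 0.765 mm + 3.17 mm + 9.0692 mm + 3.7 mm = 26.2042 mm.
Addition/subtraction keeps the fewest decimal places: 9.5 → 1 decimal place, 0.765 → 3 decimal places, 3.17 → 2 decimal places, 9.0692 → 4 decimal places, 3.7 → 1 decimal place; limit is 1.
Rounded to 1 decimal place: 26.2 mm.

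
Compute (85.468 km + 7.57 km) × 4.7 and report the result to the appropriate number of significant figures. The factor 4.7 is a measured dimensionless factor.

4.4 × 10^2 km

85.468 km + 7.57 km = 93.038 km; the sum is limited to 2 decimal places (4 s.f.).
Carrying full precision, 93.038 × 4.7 = 437.2786 km; 4.7 has 2 s.f., so the result keeps min(4, 2) = 2 s.f.
Rounded to 2 significant figures: 4.4 × 10^2 km.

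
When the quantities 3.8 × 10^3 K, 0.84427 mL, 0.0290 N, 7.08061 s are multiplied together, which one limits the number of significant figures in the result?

3.8 × 10^3 K

3.8 × 10^3 K → 2 s.f.; 0.84427 mL → 5 s.f.; 0.0290 N → 3 s.f.; 7.08061 s → 6 s.f.
The fewest is 2 significant figures, from 3.8 × 10^3 K.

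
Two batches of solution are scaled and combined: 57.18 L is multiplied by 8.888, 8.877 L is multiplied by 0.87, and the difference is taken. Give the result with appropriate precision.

57.18 × 8.888 = 508.21584 → 508.2 L (4 s.f., last digit at the 10^-1 place).
8.877 × 0.87 = 7.72299 → 7.7 L (2 s.f., last digit at the 10^-1 place).
Difference: 500.49285 L; keep the coarser place, 10^-1.
Result: 500.5 L.

500.5 L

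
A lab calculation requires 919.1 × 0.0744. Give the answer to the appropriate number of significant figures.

919.1 × 0.0744 = 68.38104
Multiplication/division keeps the fewest significant figures: 919.1 → 4 s.f., 0.0744 → 3 s.f.; limit is 3.
Rounded to 3 significant figures: 68.4.

68.4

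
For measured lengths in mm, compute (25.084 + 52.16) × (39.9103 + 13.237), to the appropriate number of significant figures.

25.084 + 52.16 = 77.244, limited to 2 d.p. → 4 s.f.; 39.9103 + 13.237 = 53.1473, limited to 3 d.p. → 5 s.f.
Carrying full precision, 77.244 × 53.1473 = 4105.3100412; keep min(4, 5) = 4 s.f.
Rounded to 4 significant figures: 4105 mm².

4105 mm²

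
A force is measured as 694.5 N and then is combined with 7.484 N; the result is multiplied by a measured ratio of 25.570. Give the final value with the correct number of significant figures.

694.5 N + 7.484 N = 701.984 N; the sum is limited to 1 decimal place (4 s.f.).
Carrying full precision, 701.984 × 25.570 = 17949.73088 N; 25.570 has 5 s.f., so the result keeps min(4, 5) = 4 s.f.
Rounded to 4 significant figures: 1.795 × 10^4 N.

1.795 × 10^4 N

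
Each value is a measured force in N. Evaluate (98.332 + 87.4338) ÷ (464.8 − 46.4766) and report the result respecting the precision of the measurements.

0.4441

98.332 + 87.4338 = 185.7658, limited to 3 d.p. → 6 s.f.; 464.8 − 46.4766 = 418.3234, limited to 1 d.p. → 4 s.f.
Carrying full precision, 185.7658 ÷ 418.3234 = 0.44407221781…; keep min(6, 4) = 4 s.f.
Rounded to 4 significant figures: 0.4441.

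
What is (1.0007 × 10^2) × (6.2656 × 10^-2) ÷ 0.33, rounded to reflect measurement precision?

19

(1.0007 × 10^2) × (6.2656 × 10^-2) ÷ 0.33 = 18.9999573333…
Multiplication/division keeps the fewest significant figures: 1.0007 × 10^2 → 5 s.f., 6.2656 × 10^-2 → 5 s.f., 0.33 → 2 s.f.; limit is 2.
Rounded to 2 significant figures: 19.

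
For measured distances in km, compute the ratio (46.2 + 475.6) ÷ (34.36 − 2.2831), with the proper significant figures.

46.2 + 475.6 = 521.8, limited to 1 d.p. → 4 s.f.; 34.36 − 2.2831 = 32.0769, limited to 2 d.p. → 4 s.f.
Carrying full precision, 521.8 ÷ 32.0769 = 16.267157986…; keep min(4, 4) = 4 s.f.
Rounded to 4 significant figures: 16.27.

16.27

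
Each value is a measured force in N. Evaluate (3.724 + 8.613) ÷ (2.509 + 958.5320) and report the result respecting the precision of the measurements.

3.724 + 8.613 = 12.337, limited to 3 d.p. → 5 s.f.; 2.509 + 958.5320 = 961.0410, limited to 3 d.p. → 6 s.f.
Carrying full precision, 12.337 ÷ 961.0410 = 0.0128371214131…; keep min(5, 6) = 5 s.f.
Rounded to 5 significant figures: 0.012837.

0.012837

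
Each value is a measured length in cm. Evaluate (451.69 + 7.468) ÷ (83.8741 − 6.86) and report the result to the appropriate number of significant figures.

451.69 + 7.468 = 459.158, limited to 2 d.p. → 5 s.f.; 83.8741 − 6.86 = 77.0141, limited to 2 d.p. → 4 s.f.
Carrying full precision, 459.158 ÷ 77.0141 = 5.96199916639…; keep min(5, 4) = 4 s.f.
Rounded to 4 significant figures: 5.962.

5.962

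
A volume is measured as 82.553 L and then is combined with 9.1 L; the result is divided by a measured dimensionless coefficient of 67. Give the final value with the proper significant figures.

1.4 L

82.553 L + 9.1 L = 91.653 L; the sum is limited to 1 decimal place (3 s.f.).
Carrying full precision, 91.653 ÷ 67 = 1.36795522388… L; 67 has 2 s.f., so the result keeps min(3, 2) = 2 s.f.
Rounded to 2 significant figures: 1.4 L.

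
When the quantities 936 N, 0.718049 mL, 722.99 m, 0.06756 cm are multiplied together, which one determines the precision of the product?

936 N → 3 s.f.; 0.718049 mL → 6 s.f.; 722.99 m → 5 s.f.; 0.06756 cm → 4 s.f.
The fewest is 3 significant figures, from 936 N.

936 N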